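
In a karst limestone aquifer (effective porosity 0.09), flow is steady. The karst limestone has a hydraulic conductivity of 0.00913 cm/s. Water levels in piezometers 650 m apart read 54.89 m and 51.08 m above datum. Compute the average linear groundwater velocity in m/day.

Convert K: 0.00913 cm/s × 864 = 7.888 m/day.
Hydraulic gradient i = (54.89 − 51.08) / 650 = 3.81 / 650 = 0.005862.
Darcy flux q = K · i = 7.888 × 0.005862 = 0.04624 m/day.
Seepage velocity v = q / n_e = 0.04624 / 0.09 = 0.5138 m/day.

0.514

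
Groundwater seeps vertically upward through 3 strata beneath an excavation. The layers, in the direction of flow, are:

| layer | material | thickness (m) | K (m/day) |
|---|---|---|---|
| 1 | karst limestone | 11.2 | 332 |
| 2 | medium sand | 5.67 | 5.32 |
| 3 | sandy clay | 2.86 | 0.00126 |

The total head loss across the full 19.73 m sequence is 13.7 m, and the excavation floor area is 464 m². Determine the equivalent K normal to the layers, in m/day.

Flow is perpendicular to layering, so the layers act in series and the equivalent K is the thickness-weighted harmonic mean.
Total thickness L = 11.2 + 5.67 + 2.86 = 19.73 m.
Σ(b_i/K_i) = 11.2/332 + 5.67/5.32 + 2.86/0.00126 = 2271 d.
K_eq = L / Σ(b_i/K_i) = 19.73 / 2271 = 0.008688 m/day.

0.00869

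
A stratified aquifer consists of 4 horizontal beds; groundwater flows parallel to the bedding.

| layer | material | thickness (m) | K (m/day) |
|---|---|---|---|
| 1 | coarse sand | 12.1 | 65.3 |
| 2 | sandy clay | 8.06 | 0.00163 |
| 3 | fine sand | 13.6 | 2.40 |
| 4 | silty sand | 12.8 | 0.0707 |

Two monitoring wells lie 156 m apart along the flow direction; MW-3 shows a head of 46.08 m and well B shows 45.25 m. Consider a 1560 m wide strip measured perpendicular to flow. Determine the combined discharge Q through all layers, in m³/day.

6840

Flow is parallel to layering, so each bed carries its own Darcy discharge and the transmissivities add.
Σ(K_i·b_i) = 65.3×12.1 + 0.00163×8.06 + 2.40×13.6 + 0.0707×12.8 = 823.7 m²/day.
Hydraulic gradient i = (46.08 − 45.25) / 156 = 0.83 / 156 = 0.005321.
Q = Σ(K_i·b_i) · W · i = 823.7 × 1560 × 0.005321 = 6837 m³/day.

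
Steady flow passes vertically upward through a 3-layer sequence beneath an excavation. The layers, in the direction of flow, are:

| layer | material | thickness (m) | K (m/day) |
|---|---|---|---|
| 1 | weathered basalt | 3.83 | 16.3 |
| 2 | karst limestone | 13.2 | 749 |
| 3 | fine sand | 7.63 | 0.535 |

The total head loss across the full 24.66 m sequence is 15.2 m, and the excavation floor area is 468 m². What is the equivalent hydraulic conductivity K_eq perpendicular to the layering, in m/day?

1.70

Flow is perpendicular to layering, so the layers act in series and the equivalent K is the thickness-weighted harmonic mean.
Total thickness L = 3.83 + 13.2 + 7.63 = 24.66 m.
Σ(b_i/K_i) = 3.83/16.3 + 13.2/749 + 7.63/0.535 = 14.51 d.
K_eq = L / Σ(b_i/K_i) = 24.66 / 14.51 = 1.699 m/day.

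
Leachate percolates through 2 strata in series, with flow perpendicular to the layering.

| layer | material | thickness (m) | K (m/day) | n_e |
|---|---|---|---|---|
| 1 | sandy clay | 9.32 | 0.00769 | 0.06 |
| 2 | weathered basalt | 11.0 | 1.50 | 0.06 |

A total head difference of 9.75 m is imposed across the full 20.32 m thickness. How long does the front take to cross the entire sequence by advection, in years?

0.417

With flow normal to the layers, continuity requires the same specific discharge q through every layer.
Σ(b_i/K_i) = 9.32/0.00769 + 11.0/1.50 = 1219 d.
q = Δh / Σ(b_i/K_i) = 9.75 / 1219 = 0.007996 m/day.
In each layer the seepage velocity is v_i = q/n_i, so the layer transit time is t_i = b_i·n_i / q:
  layer 1 (sandy clay): t_1 = 9.32 × 0.06 / 0.007996 = 69.93 d
  layer 2 (weathered basalt): t_2 = 11.0 × 0.06 / 0.007996 = 82.54 d
Total t = Σ t_i = 152.5 days = 0.4174 years.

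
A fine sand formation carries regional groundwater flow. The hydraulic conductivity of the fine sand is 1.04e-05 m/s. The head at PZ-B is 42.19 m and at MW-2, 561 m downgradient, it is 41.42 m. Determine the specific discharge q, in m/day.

0.00123

Convert K: 1.04e-05 m/s × 86400 = 0.8986 m/day.
Hydraulic gradient i = (42.19 − 41.42) / 561 = 0.77 / 561 = 0.001373.
Specific discharge q = K · i = 0.8986 × 0.001373 = 0.001233 m/day.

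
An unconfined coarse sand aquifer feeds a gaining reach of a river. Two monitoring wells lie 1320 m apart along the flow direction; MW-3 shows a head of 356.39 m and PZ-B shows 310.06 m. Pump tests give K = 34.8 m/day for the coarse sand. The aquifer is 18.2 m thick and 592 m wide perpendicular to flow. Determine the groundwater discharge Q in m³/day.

13200

Cross-sectional area A = 592 × 18.2 = 10774 m².
Hydraulic gradient i = (356.39 − 310.06) / 1320 = 46.33 / 1320 = 0.03510.
Darcy's law: Q = K · A · i = 34.80 × 10774 × 0.03510 = 13160 m³/day.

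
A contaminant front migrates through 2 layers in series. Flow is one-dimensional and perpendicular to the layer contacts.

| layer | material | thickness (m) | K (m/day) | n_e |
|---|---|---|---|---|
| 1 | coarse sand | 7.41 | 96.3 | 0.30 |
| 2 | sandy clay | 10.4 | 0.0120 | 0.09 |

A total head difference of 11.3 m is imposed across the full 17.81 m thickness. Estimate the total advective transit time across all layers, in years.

0.663

With flow normal to the layers, continuity requires the same specific discharge q through every layer.
Σ(b_i/K_i) = 7.41/96.3 + 10.4/0.0120 = 866.7 d.
q = Δh / Σ(b_i/K_i) = 11.3 / 866.7 = 0.01304 m/day.
In each layer the seepage velocity is v_i = q/n_i, so the layer transit time is t_i = b_i·n_i / q:
  layer 1 (coarse sand): t_1 = 7.41 × 0.30 / 0.01304 = 170.5 d
  layer 2 (sandy clay): t_2 = 10.4 × 0.09 / 0.01304 = 71.79 d
Total t = Σ t_i = 242.3 days = 0.6634 years.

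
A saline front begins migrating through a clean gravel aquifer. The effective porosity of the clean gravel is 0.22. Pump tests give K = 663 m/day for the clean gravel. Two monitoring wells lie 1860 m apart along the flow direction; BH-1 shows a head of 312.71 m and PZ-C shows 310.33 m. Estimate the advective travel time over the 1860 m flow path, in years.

1.32

Hydraulic gradient i = (312.71 − 310.33) / 1860 = 2.38 / 1860 = 0.001280.
Darcy flux q = K · i = 663.0 × 0.001280 = 0.8484 m/day.
Seepage velocity v = q / n_e = 0.8484 / 0.22 = 3.856 m/day.
Travel time t = L / v = 1860 / 3.856 = 482.3 days = 1.321 years.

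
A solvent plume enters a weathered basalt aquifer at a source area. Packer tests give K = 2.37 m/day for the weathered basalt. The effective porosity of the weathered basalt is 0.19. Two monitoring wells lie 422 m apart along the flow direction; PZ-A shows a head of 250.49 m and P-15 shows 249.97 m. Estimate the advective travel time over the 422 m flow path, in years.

Hydraulic gradient i = (250.49 − 249.97) / 422 = 0.52 / 422 = 0.001232.
Darcy flux q = K · i = 2.370 × 0.001232 = 0.002920 m/day.
Seepage velocity v = q / n_e = 0.002920 / 0.19 = 0.01537 m/day.
Travel time t = L / v = 422 / 0.01537 = 27455 days = 75.17 years.

75.2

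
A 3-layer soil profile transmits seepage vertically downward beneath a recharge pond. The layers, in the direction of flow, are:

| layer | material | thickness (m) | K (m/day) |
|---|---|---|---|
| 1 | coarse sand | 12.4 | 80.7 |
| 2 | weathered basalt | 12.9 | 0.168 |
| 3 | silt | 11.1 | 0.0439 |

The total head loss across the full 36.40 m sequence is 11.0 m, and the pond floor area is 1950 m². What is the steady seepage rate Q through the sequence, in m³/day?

Flow is perpendicular to layering, so the layers act in series and the equivalent K is the thickness-weighted harmonic mean.
Total thickness L = 12.4 + 12.9 + 11.1 = 36.40 m.
Σ(b_i/K_i) = 12.4/80.7 + 12.9/0.168 + 11.1/0.0439 = 329.8 d.
K_eq = L / Σ(b_i/K_i) = 36.40 / 329.8 = 0.1104 m/day.
Q = K_eq · A · (Δh/L) = 0.1104 × 1950 × (11.0/36.40) = 65.04 m³/day.

65.0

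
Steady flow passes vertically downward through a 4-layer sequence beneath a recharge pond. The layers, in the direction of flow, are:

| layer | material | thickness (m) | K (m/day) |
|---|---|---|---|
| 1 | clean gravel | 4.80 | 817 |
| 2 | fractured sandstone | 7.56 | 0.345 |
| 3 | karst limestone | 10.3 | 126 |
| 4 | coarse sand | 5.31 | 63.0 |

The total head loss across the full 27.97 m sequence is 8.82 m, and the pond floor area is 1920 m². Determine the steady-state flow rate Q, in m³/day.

Flow is perpendicular to layering, so the layers act in series and the equivalent K is the thickness-weighted harmonic mean.
Total thickness L = 4.80 + 7.56 + 10.3 + 5.31 = 27.97 m.
Σ(b_i/K_i) = 4.80/817 + 7.56/0.345 + 10.3/126 + 5.31/63.0 = 22.08 d.
K_eq = L / Σ(b_i/K_i) = 27.97 / 22.08 = 1.266 m/day.
Q = K_eq · A · (Δh/L) = 1.266 × 1920 × (8.82/27.97) = 766.8 m³/day.

767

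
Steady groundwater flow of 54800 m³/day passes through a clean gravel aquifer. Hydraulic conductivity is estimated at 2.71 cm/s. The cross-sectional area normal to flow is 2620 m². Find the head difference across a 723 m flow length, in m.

Convert K: 2.71 cm/s × 864 = 2341 m/day.
From Q = K·A·i, i = Q / (K·A) = 54800 / (2341 × 2620) = 0.008933.
Head loss Δh = i · L = 0.008933 × 723 = 6.459 m.

6.46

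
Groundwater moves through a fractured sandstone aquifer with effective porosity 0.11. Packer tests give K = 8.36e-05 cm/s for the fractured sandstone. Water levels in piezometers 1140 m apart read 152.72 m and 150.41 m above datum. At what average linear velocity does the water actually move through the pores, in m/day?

Convert K: 8.36e-05 cm/s × 864 = 0.07223 m/day.
Hydraulic gradient i = (152.72 − 150.41) / 1140 = 2.31 / 1140 = 0.002026.
Darcy flux q = K · i = 0.07223 × 0.002026 = 0.0001464 m/day.
Seepage velocity v = q / n_e = 0.0001464 / 0.11 = 0.001331 m/day.

0.00133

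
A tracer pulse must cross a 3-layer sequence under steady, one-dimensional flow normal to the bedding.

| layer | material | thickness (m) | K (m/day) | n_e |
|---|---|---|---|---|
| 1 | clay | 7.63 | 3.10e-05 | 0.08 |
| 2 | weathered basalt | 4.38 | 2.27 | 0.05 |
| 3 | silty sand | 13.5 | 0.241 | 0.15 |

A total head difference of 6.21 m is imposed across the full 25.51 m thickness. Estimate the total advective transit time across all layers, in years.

310

With flow normal to the layers, continuity requires the same specific discharge q through every layer.
Σ(b_i/K_i) = 7.63/3.10e-05 + 4.38/2.27 + 13.5/0.241 = 2.462e+05 d.
q = Δh / Σ(b_i/K_i) = 6.21 / 2.462e+05 = 2.522e-05 m/day.
In each layer the seepage velocity is v_i = q/n_i, so the layer transit time is t_i = b_i·n_i / q:
  layer 1 (clay): t_1 = 7.63 × 0.08 / 2.522e-05 = 24198 d
  layer 2 (weathered basalt): t_2 = 4.38 × 0.05 / 2.522e-05 = 8682 d
  layer 3 (silty sand): t_3 = 13.5 × 0.15 / 2.522e-05 = 80278 d
Total t = Σ t_i = 1.132e+05 days = 309.8 years.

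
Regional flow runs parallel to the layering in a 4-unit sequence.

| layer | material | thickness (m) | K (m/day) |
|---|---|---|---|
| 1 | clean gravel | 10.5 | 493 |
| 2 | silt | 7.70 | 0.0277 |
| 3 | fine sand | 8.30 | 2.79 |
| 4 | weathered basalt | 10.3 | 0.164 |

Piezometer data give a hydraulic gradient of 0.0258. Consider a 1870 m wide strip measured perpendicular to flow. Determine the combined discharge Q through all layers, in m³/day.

Flow is parallel to layering, so each bed carries its own Darcy discharge and the transmissivities add.
Σ(K_i·b_i) = 493×10.5 + 0.0277×7.70 + 2.79×8.30 + 0.164×10.3 = 5202 m²/day.
Hydraulic gradient i = 0.0258.
Q = Σ(K_i·b_i) · W · i = 5202 × 1870 × 0.02580 = 2.510e+05 m³/day.

251000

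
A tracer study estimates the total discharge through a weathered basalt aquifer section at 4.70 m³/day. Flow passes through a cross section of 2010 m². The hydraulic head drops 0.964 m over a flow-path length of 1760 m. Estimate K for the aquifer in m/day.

4.27

Hydraulic gradient i = Δh / L = 0.964 / 1760 = 0.0005477.
From Q = K·A·i, K = Q / (A·i) = 4.70 / (2010 × 0.0005477) = 4.269 m/day.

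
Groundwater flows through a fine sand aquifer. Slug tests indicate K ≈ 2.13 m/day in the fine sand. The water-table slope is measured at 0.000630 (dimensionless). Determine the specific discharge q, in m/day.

Hydraulic gradient i = 0.000630.
Specific discharge q = K · i = 2.130 × 0.0006300 = 0.001342 m/day.

0.00134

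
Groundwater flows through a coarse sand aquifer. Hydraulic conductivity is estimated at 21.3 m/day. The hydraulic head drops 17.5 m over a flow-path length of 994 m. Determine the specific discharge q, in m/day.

0.375

Hydraulic gradient i = Δh / L = 17.5 / 994 = 0.01761.
Specific discharge q = K · i = 21.30 × 0.01761 = 0.3750 m/day.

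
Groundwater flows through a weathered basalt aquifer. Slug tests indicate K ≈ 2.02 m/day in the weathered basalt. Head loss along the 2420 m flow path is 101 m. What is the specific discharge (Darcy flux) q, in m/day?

0.0843

Hydraulic gradient i = Δh / L = 101 / 2420 = 0.04174.
Specific discharge q = K · i = 2.020 × 0.04174 = 0.08431 m/day.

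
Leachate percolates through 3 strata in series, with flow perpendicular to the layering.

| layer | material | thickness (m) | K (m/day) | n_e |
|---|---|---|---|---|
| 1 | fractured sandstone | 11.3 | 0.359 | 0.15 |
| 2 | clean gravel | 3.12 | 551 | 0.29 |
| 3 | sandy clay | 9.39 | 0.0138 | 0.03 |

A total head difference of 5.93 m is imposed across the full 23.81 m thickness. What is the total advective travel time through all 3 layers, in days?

With flow normal to the layers, continuity requires the same specific discharge q through every layer.
Σ(b_i/K_i) = 11.3/0.359 + 3.12/551 + 9.39/0.0138 = 711.9 d.
q = Δh / Σ(b_i/K_i) = 5.93 / 711.9 = 0.008330 m/day.
In each layer the seepage velocity is v_i = q/n_i, so the layer transit time is t_i = b_i·n_i / q:
  layer 1 (fractured sandstone): t_1 = 11.3 × 0.15 / 0.008330 = 203.5 d
  layer 2 (clean gravel): t_2 = 3.12 × 0.29 / 0.008330 = 108.6 d
  layer 3 (sandy clay): t_3 = 9.39 × 0.03 / 0.008330 = 33.82 d
Total t = Σ t_i = 345.9 days.

346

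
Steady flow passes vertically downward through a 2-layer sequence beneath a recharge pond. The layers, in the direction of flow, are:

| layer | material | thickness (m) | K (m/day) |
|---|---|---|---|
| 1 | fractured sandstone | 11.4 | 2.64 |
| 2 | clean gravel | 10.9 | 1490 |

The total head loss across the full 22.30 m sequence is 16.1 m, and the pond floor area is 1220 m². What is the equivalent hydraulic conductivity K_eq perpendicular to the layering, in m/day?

5.16

Flow is perpendicular to layering, so the layers act in series and the equivalent K is the thickness-weighted harmonic mean.
Total thickness L = 11.4 + 10.9 = 22.30 m.
Σ(b_i/K_i) = 11.4/2.64 + 10.9/1490 = 4.325 d.
K_eq = L / Σ(b_i/K_i) = 22.30 / 4.325 = 5.155 m/day.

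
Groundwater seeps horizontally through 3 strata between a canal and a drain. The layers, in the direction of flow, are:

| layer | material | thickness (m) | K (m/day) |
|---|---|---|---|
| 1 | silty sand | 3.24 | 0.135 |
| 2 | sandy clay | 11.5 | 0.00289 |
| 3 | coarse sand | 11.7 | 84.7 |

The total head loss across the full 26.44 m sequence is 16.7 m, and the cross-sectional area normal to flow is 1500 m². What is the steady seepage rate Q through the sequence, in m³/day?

6.26

Flow is perpendicular to layering, so the layers act in series and the equivalent K is the thickness-weighted harmonic mean.
Total thickness L = 3.24 + 11.5 + 11.7 = 26.44 m.
Σ(b_i/K_i) = 3.24/0.135 + 11.5/0.00289 + 11.7/84.7 = 4003 d.
K_eq = L / Σ(b_i/K_i) = 26.44 / 4003 = 0.006604 m/day.
Q = K_eq · A · (Δh/L) = 0.006604 × 1500 × (16.7/26.44) = 6.257 m³/day.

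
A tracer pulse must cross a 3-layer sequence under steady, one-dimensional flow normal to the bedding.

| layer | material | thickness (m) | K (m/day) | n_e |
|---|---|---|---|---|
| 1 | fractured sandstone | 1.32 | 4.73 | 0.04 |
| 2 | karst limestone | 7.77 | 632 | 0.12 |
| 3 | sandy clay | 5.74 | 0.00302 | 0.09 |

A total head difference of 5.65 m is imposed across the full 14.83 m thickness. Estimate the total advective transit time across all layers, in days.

With flow normal to the layers, continuity requires the same specific discharge q through every layer.
Σ(b_i/K_i) = 1.32/4.73 + 7.77/632 + 5.74/0.00302 = 1901 d.
q = Δh / Σ(b_i/K_i) = 5.65 / 1901 = 0.002972 m/day.
In each layer the seepage velocity is v_i = q/n_i, so the layer transit time is t_i = b_i·n_i / q:
  layer 1 (fractured sandstone): t_1 = 1.32 × 0.04 / 0.002972 = 17.76 d
  layer 2 (karst limestone): t_2 = 7.77 × 0.12 / 0.002972 = 313.7 d
  layer 3 (sandy clay): t_3 = 5.74 × 0.09 / 0.002972 = 173.8 d
Total t = Σ t_i = 505.3 days.

505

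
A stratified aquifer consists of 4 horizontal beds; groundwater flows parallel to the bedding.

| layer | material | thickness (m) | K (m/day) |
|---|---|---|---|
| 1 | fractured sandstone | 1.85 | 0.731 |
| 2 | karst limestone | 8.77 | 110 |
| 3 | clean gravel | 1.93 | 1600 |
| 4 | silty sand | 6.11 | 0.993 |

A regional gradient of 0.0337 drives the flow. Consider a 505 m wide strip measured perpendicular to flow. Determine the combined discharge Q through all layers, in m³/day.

Flow is parallel to layering, so each bed carries its own Darcy discharge and the transmissivities add.
Σ(K_i·b_i) = 0.731×1.85 + 110×8.77 + 1600×1.93 + 0.993×6.11 = 4060 m²/day.
Hydraulic gradient i = 0.0337.
Q = Σ(K_i·b_i) · W · i = 4060 × 505 × 0.03370 = 69097 m³/day.

69100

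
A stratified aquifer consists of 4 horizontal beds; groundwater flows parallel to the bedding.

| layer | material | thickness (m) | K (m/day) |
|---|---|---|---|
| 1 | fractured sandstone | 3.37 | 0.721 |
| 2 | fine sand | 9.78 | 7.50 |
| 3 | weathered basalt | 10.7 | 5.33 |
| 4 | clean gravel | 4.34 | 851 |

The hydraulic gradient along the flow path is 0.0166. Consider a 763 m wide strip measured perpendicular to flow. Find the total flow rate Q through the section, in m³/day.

Flow is parallel to layering, so each bed carries its own Darcy discharge and the transmissivities add.
Σ(K_i·b_i) = 0.721×3.37 + 7.50×9.78 + 5.33×10.7 + 851×4.34 = 3826 m²/day.
Hydraulic gradient i = 0.0166.
Q = Σ(K_i·b_i) · W · i = 3826 × 763 × 0.01660 = 48461 m³/day.

48500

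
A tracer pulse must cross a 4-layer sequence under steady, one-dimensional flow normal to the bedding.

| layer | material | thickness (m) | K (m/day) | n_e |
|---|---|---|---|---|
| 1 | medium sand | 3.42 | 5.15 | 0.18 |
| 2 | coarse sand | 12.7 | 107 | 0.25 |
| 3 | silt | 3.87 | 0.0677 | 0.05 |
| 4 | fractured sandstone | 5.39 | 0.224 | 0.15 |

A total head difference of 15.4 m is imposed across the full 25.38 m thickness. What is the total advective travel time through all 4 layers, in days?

25.5

With flow normal to the layers, continuity requires the same specific discharge q through every layer.
Σ(b_i/K_i) = 3.42/5.15 + 12.7/107 + 3.87/0.0677 + 5.39/0.224 = 82.01 d.
q = Δh / Σ(b_i/K_i) = 15.4 / 82.01 = 0.1878 m/day.
In each layer the seepage velocity is v_i = q/n_i, so the layer transit time is t_i = b_i·n_i / q:
  layer 1 (medium sand): t_1 = 3.42 × 0.18 / 0.1878 = 3.278 d
  layer 2 (coarse sand): t_2 = 12.7 × 0.25 / 0.1878 = 16.91 d
  layer 3 (silt): t_3 = 3.87 × 0.05 / 0.1878 = 1.030 d
  layer 4 (fractured sandstone): t_4 = 5.39 × 0.15 / 0.1878 = 4.305 d
Total t = Σ t_i = 25.52 days.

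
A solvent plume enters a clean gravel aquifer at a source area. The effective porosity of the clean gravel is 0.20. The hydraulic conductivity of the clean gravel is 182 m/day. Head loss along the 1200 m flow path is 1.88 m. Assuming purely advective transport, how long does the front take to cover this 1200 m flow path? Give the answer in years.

2.30

Hydraulic gradient i = Δh / L = 1.88 / 1200 = 0.001567.
Darcy flux q = K · i = 182.0 × 0.001567 = 0.2851 m/day.
Seepage velocity v = q / n_e = 0.2851 / 0.20 = 1.426 m/day.
Travel time t = L / v = 1200 / 1.426 = 841.7 days = 2.304 years.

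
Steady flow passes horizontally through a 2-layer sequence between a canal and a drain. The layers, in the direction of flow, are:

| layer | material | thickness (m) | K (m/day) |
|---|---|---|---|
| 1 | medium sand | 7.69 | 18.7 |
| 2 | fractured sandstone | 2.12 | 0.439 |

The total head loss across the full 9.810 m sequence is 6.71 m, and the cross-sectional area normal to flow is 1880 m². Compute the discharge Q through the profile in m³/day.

2410

Flow is perpendicular to layering, so the layers act in series and the equivalent K is the thickness-weighted harmonic mean.
Total thickness L = 7.69 + 2.12 = 9.810 m.
Σ(b_i/K_i) = 7.69/18.7 + 2.12/0.439 = 5.240 d.
K_eq = L / Σ(b_i/K_i) = 9.810 / 5.240 = 1.872 m/day.
Q = K_eq · A · (Δh/L) = 1.872 × 1880 × (6.71/9.810) = 2407 m³/day.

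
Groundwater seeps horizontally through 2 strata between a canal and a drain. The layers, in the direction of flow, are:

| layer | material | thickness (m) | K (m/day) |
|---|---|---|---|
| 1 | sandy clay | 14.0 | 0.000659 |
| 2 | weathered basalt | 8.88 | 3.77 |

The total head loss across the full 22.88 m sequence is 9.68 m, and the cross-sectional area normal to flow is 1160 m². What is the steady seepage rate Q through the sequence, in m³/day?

Flow is perpendicular to layering, so the layers act in series and the equivalent K is the thickness-weighted harmonic mean.
Total thickness L = 14.0 + 8.88 = 22.88 m.
Σ(b_i/K_i) = 14.0/0.000659 + 8.88/3.77 = 21247 d.
K_eq = L / Σ(b_i/K_i) = 22.88 / 21247 = 0.001077 m/day.
Q = K_eq · A · (Δh/L) = 0.001077 × 1160 × (9.68/22.88) = 0.5285 m³/day.

0.528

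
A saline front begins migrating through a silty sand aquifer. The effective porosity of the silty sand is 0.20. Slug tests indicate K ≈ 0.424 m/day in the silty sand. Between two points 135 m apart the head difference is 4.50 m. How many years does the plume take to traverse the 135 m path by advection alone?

5.23

Hydraulic gradient i = Δh / L = 4.50 / 135 = 0.03333.
Darcy flux q = K · i = 0.4240 × 0.03333 = 0.01413 m/day.
Seepage velocity v = q / n_e = 0.01413 / 0.20 = 0.07067 m/day.
Travel time t = L / v = 135 / 0.07067 = 1910 days = 5.230 years.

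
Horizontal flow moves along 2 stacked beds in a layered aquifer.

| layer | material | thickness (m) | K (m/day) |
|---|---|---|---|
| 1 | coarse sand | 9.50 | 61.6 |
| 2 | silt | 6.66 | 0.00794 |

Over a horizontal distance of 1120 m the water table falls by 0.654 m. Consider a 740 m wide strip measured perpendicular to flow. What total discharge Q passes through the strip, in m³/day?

Flow is parallel to layering, so each bed carries its own Darcy discharge and the transmissivities add.
Σ(K_i·b_i) = 61.6×9.50 + 0.00794×6.66 = 585.3 m²/day.
Hydraulic gradient i = Δh / L = 0.654 / 1120 = 0.0005839.
Q = Σ(K_i·b_i) · W · i = 585.3 × 740 × 0.0005839 = 252.9 m³/day.

253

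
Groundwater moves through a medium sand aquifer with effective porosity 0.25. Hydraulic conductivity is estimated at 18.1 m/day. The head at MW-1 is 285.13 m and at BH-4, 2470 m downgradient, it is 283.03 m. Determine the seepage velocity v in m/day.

0.0616

Hydraulic gradient i = (285.13 − 283.03) / 2470 = 2.1 / 2470 = 0.0008502.
Darcy flux q = K · i = 18.10 × 0.0008502 = 0.01539 m/day.
Seepage velocity v = q / n_e = 0.01539 / 0.25 = 0.06155 m/day.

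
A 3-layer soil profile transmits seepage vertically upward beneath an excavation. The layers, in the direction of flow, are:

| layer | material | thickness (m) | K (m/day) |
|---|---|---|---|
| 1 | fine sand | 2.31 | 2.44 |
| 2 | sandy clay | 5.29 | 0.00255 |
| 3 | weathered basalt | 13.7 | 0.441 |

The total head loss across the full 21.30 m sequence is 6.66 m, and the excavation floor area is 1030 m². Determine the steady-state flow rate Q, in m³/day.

Flow is perpendicular to layering, so the layers act in series and the equivalent K is the thickness-weighted harmonic mean.
Total thickness L = 2.31 + 5.29 + 13.7 = 21.30 m.
Σ(b_i/K_i) = 2.31/2.44 + 5.29/0.00255 + 13.7/0.441 = 2107 d.
K_eq = L / Σ(b_i/K_i) = 21.30 / 2107 = 0.01011 m/day.
Q = K_eq · A · (Δh/L) = 0.01011 × 1030 × (6.66/21.30) = 3.256 m³/day.

3.26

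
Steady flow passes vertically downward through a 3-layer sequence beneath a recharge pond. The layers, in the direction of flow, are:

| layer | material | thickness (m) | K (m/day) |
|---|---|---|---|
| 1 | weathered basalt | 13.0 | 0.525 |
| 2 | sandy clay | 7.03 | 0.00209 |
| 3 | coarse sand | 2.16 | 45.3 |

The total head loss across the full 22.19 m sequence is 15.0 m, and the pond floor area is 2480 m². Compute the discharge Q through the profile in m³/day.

Flow is perpendicular to layering, so the layers act in series and the equivalent K is the thickness-weighted harmonic mean.
Total thickness L = 13.0 + 7.03 + 2.16 = 22.19 m.
Σ(b_i/K_i) = 13.0/0.525 + 7.03/0.00209 + 2.16/45.3 = 3388 d.
K_eq = L / Σ(b_i/K_i) = 22.19 / 3388 = 0.006549 m/day.
Q = K_eq · A · (Δh/L) = 0.006549 × 2480 × (15.0/22.19) = 10.98 m³/day.

11.0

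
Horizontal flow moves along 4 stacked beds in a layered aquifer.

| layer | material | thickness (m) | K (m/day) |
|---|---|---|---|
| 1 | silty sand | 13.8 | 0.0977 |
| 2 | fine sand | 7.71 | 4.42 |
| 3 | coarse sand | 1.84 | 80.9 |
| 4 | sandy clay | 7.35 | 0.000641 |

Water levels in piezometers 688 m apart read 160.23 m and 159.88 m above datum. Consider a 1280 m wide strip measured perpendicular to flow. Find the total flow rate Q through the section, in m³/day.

120

Flow is parallel to layering, so each bed carries its own Darcy discharge and the transmissivities add.
Σ(K_i·b_i) = 0.0977×13.8 + 4.42×7.71 + 80.9×1.84 + 0.000641×7.35 = 184.3 m²/day.
Hydraulic gradient i = (160.23 − 159.88) / 688 = 0.35 / 688 = 0.0005087.
Q = Σ(K_i·b_i) · W · i = 184.3 × 1280 × 0.0005087 = 120.0 m³/day.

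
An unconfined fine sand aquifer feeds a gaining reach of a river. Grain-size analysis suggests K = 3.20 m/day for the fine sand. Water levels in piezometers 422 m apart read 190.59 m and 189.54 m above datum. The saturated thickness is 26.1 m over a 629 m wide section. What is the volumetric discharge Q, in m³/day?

131

Cross-sectional area A = 629 × 26.1 = 16417 m².
Hydraulic gradient i = (190.59 − 189.54) / 422 = 1.05 / 422 = 0.002488.
Darcy's law: Q = K · A · i = 3.200 × 16417 × 0.002488 = 130.7 m³/day.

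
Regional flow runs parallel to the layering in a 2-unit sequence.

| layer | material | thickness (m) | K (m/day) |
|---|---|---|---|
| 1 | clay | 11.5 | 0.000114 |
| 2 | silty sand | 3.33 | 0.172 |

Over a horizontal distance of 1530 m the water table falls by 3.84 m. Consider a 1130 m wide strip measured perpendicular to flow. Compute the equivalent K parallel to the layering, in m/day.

Flow is parallel to layering, so each bed carries its own Darcy discharge and the transmissivities add.
Σ(K_i·b_i) = 0.000114×11.5 + 0.172×3.33 = 0.5741 m²/day.
Total thickness b = 14.83 m, so K_eq = Σ(K_i·b_i)/b = 0.03871 m/day.

0.0387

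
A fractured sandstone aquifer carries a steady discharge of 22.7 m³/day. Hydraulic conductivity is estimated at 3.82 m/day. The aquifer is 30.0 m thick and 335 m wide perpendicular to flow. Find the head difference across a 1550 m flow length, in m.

0.916

Cross-sectional area A = 335 × 30.0 = 10050 m².
From Q = K·A·i, i = Q / (K·A) = 22.7 / (3.820 × 10050) = 0.0005913.
Head loss Δh = i · L = 0.0005913 × 1550 = 0.9165 m.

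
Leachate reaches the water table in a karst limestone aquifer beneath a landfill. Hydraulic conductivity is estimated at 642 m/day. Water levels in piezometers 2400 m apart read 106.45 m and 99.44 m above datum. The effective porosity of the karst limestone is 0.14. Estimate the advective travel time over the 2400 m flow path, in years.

Hydraulic gradient i = (106.45 − 99.44) / 2400 = 7.01 / 2400 = 0.002921.
Darcy flux q = K · i = 642.0 × 0.002921 = 1.875 m/day.
Seepage velocity v = q / n_e = 1.875 / 0.14 = 13.39 m/day.
Travel time t = L / v = 2400 / 13.39 = 179.2 days = 0.4906 years.

0.491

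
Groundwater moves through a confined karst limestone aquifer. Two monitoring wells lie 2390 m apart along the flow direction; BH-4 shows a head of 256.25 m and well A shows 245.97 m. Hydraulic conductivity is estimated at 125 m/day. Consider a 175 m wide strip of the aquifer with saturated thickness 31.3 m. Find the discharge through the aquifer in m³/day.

2950

Cross-sectional area A = 175 × 31.3 = 5478 m².
Hydraulic gradient i = (256.25 − 245.97) / 2390 = 10.28 / 2390 = 0.004301.
Darcy's law: Q = K · A · i = 125.0 × 5478 × 0.004301 = 2945 m³/day.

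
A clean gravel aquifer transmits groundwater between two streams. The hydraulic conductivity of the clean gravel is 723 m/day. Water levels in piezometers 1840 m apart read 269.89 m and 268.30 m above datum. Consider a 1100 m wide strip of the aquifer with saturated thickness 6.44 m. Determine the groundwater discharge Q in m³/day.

Cross-sectional area A = 1100 × 6.44 = 7084 m².
Hydraulic gradient i = (269.89 − 268.30) / 1840 = 1.59 / 1840 = 0.0008641.
Darcy's law: Q = K · A · i = 723.0 × 7084 × 0.0008641 = 4426 m³/day.

4430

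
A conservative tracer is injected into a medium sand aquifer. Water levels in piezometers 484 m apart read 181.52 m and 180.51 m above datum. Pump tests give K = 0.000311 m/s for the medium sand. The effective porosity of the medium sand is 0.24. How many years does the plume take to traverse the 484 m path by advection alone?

Convert K: 0.000311 m/s × 86400 = 26.87 m/day.
Hydraulic gradient i = (181.52 − 180.51) / 484 = 1.01 / 484 = 0.002087.
Darcy flux q = K · i = 26.87 × 0.002087 = 0.05607 m/day.
Seepage velocity v = q / n_e = 0.05607 / 0.24 = 0.2336 m/day.
Travel time t = L / v = 484 / 0.2336 = 2072 days = 5.672 years.

5.67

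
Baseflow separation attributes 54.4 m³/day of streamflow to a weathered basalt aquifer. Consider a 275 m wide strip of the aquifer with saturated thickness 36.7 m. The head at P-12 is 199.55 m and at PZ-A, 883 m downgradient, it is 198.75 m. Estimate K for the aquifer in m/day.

Cross-sectional area A = 275 × 36.7 = 10092 m².
Hydraulic gradient i = (199.55 − 198.75) / 883 = 0.8 / 883 = 0.0009060.
From Q = K·A·i, K = Q / (A·i) = 54.4 / (10092 × 0.0009060) = 5.949 m/day.

5.95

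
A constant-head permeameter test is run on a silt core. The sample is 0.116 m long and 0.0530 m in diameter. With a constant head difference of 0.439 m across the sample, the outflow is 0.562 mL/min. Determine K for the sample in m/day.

0.0969

Cross-sectional area A = π·(d/2)² = π × (0.0530/2)² = 0.002206 m².
Convert discharge: 0.562 mL/min = 9.367e-09 m³/s.
Darcy's law rearranged: K = Q·L / (A·Δh) = 9.367e-09 × 0.116 / (0.002206 × 0.439) = 1.122e-06 m/s = 0.09693 m/day.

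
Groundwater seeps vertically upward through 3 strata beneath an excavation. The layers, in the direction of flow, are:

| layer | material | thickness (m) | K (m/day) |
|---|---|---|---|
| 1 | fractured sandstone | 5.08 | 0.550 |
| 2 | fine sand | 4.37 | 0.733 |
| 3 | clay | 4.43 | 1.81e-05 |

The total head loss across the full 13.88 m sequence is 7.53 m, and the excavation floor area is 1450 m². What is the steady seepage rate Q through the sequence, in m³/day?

0.0446

Flow is perpendicular to layering, so the layers act in series and the equivalent K is the thickness-weighted harmonic mean.
Total thickness L = 5.08 + 4.37 + 4.43 = 13.88 m.
Σ(b_i/K_i) = 5.08/0.550 + 4.37/0.733 + 4.43/1.81e-05 = 2.448e+05 d.
K_eq = L / Σ(b_i/K_i) = 13.88 / 2.448e+05 = 5.671e-05 m/day.
Q = K_eq · A · (Δh/L) = 5.671e-05 × 1450 × (7.53/13.88) = 0.04461 m³/day.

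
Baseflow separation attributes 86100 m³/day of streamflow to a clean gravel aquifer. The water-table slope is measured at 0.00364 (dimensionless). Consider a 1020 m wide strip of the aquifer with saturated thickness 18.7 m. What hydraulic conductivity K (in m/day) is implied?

1240

Cross-sectional area A = 1020 × 18.7 = 19074 m².
Hydraulic gradient i = 0.00364.
From Q = K·A·i, K = Q / (A·i) = 86100 / (19074 × 0.003640) = 1240 m/day.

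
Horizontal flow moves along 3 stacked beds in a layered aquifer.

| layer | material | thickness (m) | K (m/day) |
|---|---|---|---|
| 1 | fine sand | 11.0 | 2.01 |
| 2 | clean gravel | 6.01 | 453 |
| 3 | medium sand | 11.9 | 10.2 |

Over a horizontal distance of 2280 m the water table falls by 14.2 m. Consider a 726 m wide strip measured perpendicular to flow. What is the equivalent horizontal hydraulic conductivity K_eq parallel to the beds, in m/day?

99.1

Flow is parallel to layering, so each bed carries its own Darcy discharge and the transmissivities add.
Σ(K_i·b_i) = 2.01×11.0 + 453×6.01 + 10.2×11.9 = 2866 m²/day.
Total thickness b = 28.91 m, so K_eq = Σ(K_i·b_i)/b = 99.14 m/day.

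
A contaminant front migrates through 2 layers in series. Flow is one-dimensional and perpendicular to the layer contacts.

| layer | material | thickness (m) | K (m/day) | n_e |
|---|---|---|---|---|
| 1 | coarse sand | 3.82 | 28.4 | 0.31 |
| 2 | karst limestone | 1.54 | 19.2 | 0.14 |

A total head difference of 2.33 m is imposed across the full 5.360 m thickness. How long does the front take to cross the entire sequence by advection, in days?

0.129

With flow normal to the layers, continuity requires the same specific discharge q through every layer.
Σ(b_i/K_i) = 3.82/28.4 + 1.54/19.2 = 0.2147 d.
q = Δh / Σ(b_i/K_i) = 2.33 / 0.2147 = 10.85 m/day.
In each layer the seepage velocity is v_i = q/n_i, so the layer transit time is t_i = b_i·n_i / q:
  layer 1 (coarse sand): t_1 = 3.82 × 0.31 / 10.85 = 0.1091 d
  layer 2 (karst limestone): t_2 = 1.54 × 0.14 / 10.85 = 0.01987 d
Total t = Σ t_i = 0.1290 days.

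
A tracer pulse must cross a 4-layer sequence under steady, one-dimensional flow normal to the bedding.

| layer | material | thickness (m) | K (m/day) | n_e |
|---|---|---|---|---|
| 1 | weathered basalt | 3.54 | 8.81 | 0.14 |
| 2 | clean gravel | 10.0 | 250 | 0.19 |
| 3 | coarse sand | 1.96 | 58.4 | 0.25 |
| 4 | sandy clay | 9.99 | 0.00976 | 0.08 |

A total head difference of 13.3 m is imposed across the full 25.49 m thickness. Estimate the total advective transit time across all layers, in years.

0.777

With flow normal to the layers, continuity requires the same specific discharge q through every layer.
Σ(b_i/K_i) = 3.54/8.81 + 10.0/250 + 1.96/58.4 + 9.99/0.00976 = 1024 d.
q = Δh / Σ(b_i/K_i) = 13.3 / 1024 = 0.01299 m/day.
In each layer the seepage velocity is v_i = q/n_i, so the layer transit time is t_i = b_i·n_i / q:
  layer 1 (weathered basalt): t_1 = 3.54 × 0.14 / 0.01299 = 38.16 d
  layer 2 (clean gravel): t_2 = 10.0 × 0.19 / 0.01299 = 146.3 d
  layer 3 (coarse sand): t_3 = 1.96 × 0.25 / 0.01299 = 37.73 d
  layer 4 (sandy clay): t_4 = 9.99 × 0.08 / 0.01299 = 61.53 d
Total t = Σ t_i = 283.7 days = 0.7768 years.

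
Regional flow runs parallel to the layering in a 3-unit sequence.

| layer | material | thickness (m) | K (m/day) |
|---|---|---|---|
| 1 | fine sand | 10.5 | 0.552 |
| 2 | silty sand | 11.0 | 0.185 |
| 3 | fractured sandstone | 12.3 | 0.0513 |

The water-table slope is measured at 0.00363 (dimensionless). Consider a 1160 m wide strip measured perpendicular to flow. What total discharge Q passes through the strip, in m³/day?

35.6

Flow is parallel to layering, so each bed carries its own Darcy discharge and the transmissivities add.
Σ(K_i·b_i) = 0.552×10.5 + 0.185×11.0 + 0.0513×12.3 = 8.462 m²/day.
Hydraulic gradient i = 0.00363.
Q = Σ(K_i·b_i) · W · i = 8.462 × 1160 × 0.003630 = 35.63 m³/day.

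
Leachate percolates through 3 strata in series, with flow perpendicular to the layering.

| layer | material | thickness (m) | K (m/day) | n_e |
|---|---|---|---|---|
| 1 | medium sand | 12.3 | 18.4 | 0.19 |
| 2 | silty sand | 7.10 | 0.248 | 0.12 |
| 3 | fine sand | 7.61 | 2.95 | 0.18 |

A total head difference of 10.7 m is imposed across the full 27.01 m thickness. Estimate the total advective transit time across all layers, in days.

13.6

With flow normal to the layers, continuity requires the same specific discharge q through every layer.
Σ(b_i/K_i) = 12.3/18.4 + 7.10/0.248 + 7.61/2.95 = 31.88 d.
q = Δh / Σ(b_i/K_i) = 10.7 / 31.88 = 0.3357 m/day.
In each layer the seepage velocity is v_i = q/n_i, so the layer transit time is t_i = b_i·n_i / q:
  layer 1 (medium sand): t_1 = 12.3 × 0.19 / 0.3357 = 6.962 d
  layer 2 (silty sand): t_2 = 7.10 × 0.12 / 0.3357 = 2.538 d
  layer 3 (fine sand): t_3 = 7.61 × 0.18 / 0.3357 = 4.081 d
Total t = Σ t_i = 13.58 days.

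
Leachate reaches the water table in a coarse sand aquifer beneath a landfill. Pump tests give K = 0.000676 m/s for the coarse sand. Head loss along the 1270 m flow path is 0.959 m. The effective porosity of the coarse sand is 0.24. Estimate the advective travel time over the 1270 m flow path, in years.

18.9

Convert K: 0.000676 m/s × 86400 = 58.41 m/day.
Hydraulic gradient i = Δh / L = 0.959 / 1270 = 0.0007551.
Darcy flux q = K · i = 58.41 × 0.0007551 = 0.04410 m/day.
Seepage velocity v = q / n_e = 0.04410 / 0.24 = 0.1838 m/day.
Travel time t = L / v = 1270 / 0.1838 = 6911 days = 18.92 years.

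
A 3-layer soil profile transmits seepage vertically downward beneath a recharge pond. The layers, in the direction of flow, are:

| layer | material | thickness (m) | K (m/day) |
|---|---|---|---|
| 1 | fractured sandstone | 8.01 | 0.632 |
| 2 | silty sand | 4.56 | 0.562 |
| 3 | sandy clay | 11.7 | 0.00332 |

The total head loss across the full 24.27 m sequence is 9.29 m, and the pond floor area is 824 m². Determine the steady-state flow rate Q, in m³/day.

2.16

Flow is perpendicular to layering, so the layers act in series and the equivalent K is the thickness-weighted harmonic mean.
Total thickness L = 8.01 + 4.56 + 11.7 = 24.27 m.
Σ(b_i/K_i) = 8.01/0.632 + 4.56/0.562 + 11.7/0.00332 = 3545 d.
K_eq = L / Σ(b_i/K_i) = 24.27 / 3545 = 0.006846 m/day.
Q = K_eq · A · (Δh/L) = 0.006846 × 824 × (9.29/24.27) = 2.159 m³/day.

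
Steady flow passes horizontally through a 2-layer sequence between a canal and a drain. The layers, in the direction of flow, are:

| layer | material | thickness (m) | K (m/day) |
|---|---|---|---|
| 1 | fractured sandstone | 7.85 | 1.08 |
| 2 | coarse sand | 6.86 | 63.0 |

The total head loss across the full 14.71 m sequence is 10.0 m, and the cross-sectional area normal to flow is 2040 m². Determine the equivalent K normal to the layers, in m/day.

1.99

Flow is perpendicular to layering, so the layers act in series and the equivalent K is the thickness-weighted harmonic mean.
Total thickness L = 7.85 + 6.86 = 14.71 m.
Σ(b_i/K_i) = 7.85/1.08 + 6.86/63.0 = 7.377 d.
K_eq = L / Σ(b_i/K_i) = 14.71 / 7.377 = 1.994 m/day.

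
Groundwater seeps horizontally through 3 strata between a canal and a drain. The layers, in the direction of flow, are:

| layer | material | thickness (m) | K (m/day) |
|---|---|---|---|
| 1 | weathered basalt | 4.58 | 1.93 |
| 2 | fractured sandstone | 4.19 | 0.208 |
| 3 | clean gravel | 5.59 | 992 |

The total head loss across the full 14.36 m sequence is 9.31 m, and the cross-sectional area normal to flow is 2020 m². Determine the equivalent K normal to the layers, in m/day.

Flow is perpendicular to layering, so the layers act in series and the equivalent K is the thickness-weighted harmonic mean.
Total thickness L = 4.58 + 4.19 + 5.59 = 14.36 m.
Σ(b_i/K_i) = 4.58/1.93 + 4.19/0.208 + 5.59/992 = 22.52 d.
K_eq = L / Σ(b_i/K_i) = 14.36 / 22.52 = 0.6376 m/day.

0.638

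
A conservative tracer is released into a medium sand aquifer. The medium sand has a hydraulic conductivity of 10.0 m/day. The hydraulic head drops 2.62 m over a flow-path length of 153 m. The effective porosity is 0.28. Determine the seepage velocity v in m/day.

Hydraulic gradient i = Δh / L = 2.62 / 153 = 0.01712.
Darcy flux q = K · i = 10.00 × 0.01712 = 0.1712 m/day.
Seepage velocity v = q / n_e = 0.1712 / 0.28 = 0.6116 m/day.

0.612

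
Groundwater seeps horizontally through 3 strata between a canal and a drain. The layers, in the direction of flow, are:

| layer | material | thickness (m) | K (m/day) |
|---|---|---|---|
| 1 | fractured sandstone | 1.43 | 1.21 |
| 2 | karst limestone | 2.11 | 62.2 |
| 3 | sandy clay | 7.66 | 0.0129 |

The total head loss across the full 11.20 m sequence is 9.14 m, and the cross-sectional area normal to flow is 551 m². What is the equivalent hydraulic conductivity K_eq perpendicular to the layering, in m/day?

0.0188

Flow is perpendicular to layering, so the layers act in series and the equivalent K is the thickness-weighted harmonic mean.
Total thickness L = 1.43 + 2.11 + 7.66 = 11.20 m.
Σ(b_i/K_i) = 1.43/1.21 + 2.11/62.2 + 7.66/0.0129 = 595.0 d.
K_eq = L / Σ(b_i/K_i) = 11.20 / 595.0 = 0.01882 m/day.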